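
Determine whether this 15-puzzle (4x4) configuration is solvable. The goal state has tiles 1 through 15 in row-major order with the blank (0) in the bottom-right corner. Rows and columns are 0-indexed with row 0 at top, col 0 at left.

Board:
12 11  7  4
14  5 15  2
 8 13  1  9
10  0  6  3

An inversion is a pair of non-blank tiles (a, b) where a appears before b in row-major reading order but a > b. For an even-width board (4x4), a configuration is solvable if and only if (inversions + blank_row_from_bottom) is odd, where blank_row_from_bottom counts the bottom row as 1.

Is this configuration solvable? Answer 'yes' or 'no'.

Answer: yes

Derivation:
Inversions: 64
Blank is in row 3 (0-indexed from top), which is row 1 counting from the bottom (bottom = 1).
64 + 1 = 65, which is odd, so the puzzle is solvable.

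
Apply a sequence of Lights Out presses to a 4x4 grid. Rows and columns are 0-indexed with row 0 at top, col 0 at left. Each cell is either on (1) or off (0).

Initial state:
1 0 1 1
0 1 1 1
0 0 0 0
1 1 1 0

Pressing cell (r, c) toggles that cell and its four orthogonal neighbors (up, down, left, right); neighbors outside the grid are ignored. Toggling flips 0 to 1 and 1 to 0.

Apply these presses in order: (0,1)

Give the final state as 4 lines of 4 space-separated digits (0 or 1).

Answer: 0 1 0 1
0 0 1 1
0 0 0 0
1 1 1 0

Derivation:
After press 1 at (0,1):
0 1 0 1
0 0 1 1
0 0 0 0
1 1 1 0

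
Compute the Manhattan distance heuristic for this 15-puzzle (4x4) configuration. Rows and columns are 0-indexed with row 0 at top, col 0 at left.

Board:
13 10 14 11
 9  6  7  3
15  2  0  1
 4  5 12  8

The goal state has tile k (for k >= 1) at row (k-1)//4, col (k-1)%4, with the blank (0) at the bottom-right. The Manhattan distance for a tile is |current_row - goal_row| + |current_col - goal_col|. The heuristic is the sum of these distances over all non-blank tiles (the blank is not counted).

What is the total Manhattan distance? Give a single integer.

Tile 13: (0,0)->(3,0) = 3
Tile 10: (0,1)->(2,1) = 2
Tile 14: (0,2)->(3,1) = 4
Tile 11: (0,3)->(2,2) = 3
Tile 9: (1,0)->(2,0) = 1
Tile 6: (1,1)->(1,1) = 0
Tile 7: (1,2)->(1,2) = 0
Tile 3: (1,3)->(0,2) = 2
Tile 15: (2,0)->(3,2) = 3
Tile 2: (2,1)->(0,1) = 2
Tile 1: (2,3)->(0,0) = 5
Tile 4: (3,0)->(0,3) = 6
Tile 5: (3,1)->(1,0) = 3
Tile 12: (3,2)->(2,3) = 2
Tile 8: (3,3)->(1,3) = 2
Sum: 3 + 2 + 4 + 3 + 1 + 0 + 0 + 2 + 3 + 2 + 5 + 6 + 3 + 2 + 2 = 38

Answer: 38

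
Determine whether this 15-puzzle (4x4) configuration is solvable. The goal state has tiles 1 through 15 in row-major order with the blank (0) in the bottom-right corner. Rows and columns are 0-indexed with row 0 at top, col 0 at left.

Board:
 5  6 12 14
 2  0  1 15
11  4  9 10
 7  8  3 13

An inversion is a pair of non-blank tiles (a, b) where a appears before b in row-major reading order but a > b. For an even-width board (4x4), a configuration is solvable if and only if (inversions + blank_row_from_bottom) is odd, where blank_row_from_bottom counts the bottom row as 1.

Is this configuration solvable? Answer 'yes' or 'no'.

Answer: no

Derivation:
Inversions: 51
Blank is in row 1 (0-indexed from top), which is row 3 counting from the bottom (bottom = 1).
51 + 3 = 54, which is even, so the puzzle is not solvable.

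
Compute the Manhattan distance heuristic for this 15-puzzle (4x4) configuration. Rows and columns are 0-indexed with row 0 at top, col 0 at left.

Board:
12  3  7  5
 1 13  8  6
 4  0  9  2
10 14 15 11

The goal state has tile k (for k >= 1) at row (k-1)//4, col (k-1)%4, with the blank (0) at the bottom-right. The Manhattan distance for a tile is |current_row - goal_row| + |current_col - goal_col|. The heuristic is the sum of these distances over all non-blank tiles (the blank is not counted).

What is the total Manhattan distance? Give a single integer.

Answer: 33

Derivation:
Tile 12: (0,0)->(2,3) = 5
Tile 3: (0,1)->(0,2) = 1
Tile 7: (0,2)->(1,2) = 1
Tile 5: (0,3)->(1,0) = 4
Tile 1: (1,0)->(0,0) = 1
Tile 13: (1,1)->(3,0) = 3
Tile 8: (1,2)->(1,3) = 1
Tile 6: (1,3)->(1,1) = 2
Tile 4: (2,0)->(0,3) = 5
Tile 9: (2,2)->(2,0) = 2
Tile 2: (2,3)->(0,1) = 4
Tile 10: (3,0)->(2,1) = 2
Tile 14: (3,1)->(3,1) = 0
Tile 15: (3,2)->(3,2) = 0
Tile 11: (3,3)->(2,2) = 2
Sum: 5 + 1 + 1 + 4 + 1 + 3 + 1 + 2 + 5 + 2 + 4 + 2 + 0 + 0 + 2 = 33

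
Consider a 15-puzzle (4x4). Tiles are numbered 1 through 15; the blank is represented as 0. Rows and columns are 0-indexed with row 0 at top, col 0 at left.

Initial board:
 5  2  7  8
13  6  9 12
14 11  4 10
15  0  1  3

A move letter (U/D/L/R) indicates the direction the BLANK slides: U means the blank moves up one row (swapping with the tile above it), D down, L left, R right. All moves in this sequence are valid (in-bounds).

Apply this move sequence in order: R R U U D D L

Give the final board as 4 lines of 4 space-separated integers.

Answer:  5  2  7  8
13  6  9 12
14 11  4 10
15  1  0  3

Derivation:
After move 1 (R):
 5  2  7  8
13  6  9 12
14 11  4 10
15  1  0  3

After move 2 (R):
 5  2  7  8
13  6  9 12
14 11  4 10
15  1  3  0

After move 3 (U):
 5  2  7  8
13  6  9 12
14 11  4  0
15  1  3 10

After move 4 (U):
 5  2  7  8
13  6  9  0
14 11  4 12
15  1  3 10

After move 5 (D):
 5  2  7  8
13  6  9 12
14 11  4  0
15  1  3 10

After move 6 (D):
 5  2  7  8
13  6  9 12
14 11  4 10
15  1  3  0

After move 7 (L):
 5  2  7  8
13  6  9 12
14 11  4 10
15  1  0  3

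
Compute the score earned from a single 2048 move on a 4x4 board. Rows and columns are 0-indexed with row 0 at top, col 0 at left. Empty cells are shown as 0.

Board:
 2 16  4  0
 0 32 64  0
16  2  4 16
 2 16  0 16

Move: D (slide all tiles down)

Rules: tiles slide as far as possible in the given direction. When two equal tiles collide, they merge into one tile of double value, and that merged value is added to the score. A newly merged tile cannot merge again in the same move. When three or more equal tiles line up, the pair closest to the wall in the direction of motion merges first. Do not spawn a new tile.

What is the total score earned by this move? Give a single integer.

Answer: 32

Derivation:
Slide down:
col 0: [2, 0, 16, 2] -> [0, 2, 16, 2]  score +0 (running 0)
col 1: [16, 32, 2, 16] -> [16, 32, 2, 16]  score +0 (running 0)
col 2: [4, 64, 4, 0] -> [0, 4, 64, 4]  score +0 (running 0)
col 3: [0, 0, 16, 16] -> [0, 0, 0, 32]  score +32 (running 32)
Board after move:
 0 16  0  0
 2 32  4  0
16  2 64  0
 2 16  4 32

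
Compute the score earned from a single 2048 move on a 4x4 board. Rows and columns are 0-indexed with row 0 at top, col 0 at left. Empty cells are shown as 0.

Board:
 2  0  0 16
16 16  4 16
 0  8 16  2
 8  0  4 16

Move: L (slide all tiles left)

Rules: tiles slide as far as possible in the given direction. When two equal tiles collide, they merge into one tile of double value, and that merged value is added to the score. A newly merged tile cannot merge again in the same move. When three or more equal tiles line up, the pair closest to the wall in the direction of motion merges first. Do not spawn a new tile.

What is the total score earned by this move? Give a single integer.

Slide left:
row 0: [2, 0, 0, 16] -> [2, 16, 0, 0]  score +0 (running 0)
row 1: [16, 16, 4, 16] -> [32, 4, 16, 0]  score +32 (running 32)
row 2: [0, 8, 16, 2] -> [8, 16, 2, 0]  score +0 (running 32)
row 3: [8, 0, 4, 16] -> [8, 4, 16, 0]  score +0 (running 32)
Board after move:
 2 16  0  0
32  4 16  0
 8 16  2  0
 8  4 16  0

Answer: 32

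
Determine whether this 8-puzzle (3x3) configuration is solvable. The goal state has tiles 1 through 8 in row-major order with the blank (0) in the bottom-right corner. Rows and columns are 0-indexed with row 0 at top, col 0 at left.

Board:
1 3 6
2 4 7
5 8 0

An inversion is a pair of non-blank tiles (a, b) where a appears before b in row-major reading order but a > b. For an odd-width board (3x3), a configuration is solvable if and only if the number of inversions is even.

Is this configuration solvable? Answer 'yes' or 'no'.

Inversions (pairs i<j in row-major order where tile[i] > tile[j] > 0): 5
5 is odd, so the puzzle is not solvable.

Answer: no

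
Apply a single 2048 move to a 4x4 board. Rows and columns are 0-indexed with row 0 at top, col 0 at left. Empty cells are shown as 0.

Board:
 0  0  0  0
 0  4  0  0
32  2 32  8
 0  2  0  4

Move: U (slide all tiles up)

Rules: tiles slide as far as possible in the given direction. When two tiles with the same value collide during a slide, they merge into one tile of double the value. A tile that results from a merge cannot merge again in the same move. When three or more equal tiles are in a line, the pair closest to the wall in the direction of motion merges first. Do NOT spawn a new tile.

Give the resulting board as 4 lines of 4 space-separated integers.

Answer: 32  4 32  8
 0  4  0  4
 0  0  0  0
 0  0  0  0

Derivation:
Slide up:
col 0: [0, 0, 32, 0] -> [32, 0, 0, 0]
col 1: [0, 4, 2, 2] -> [4, 4, 0, 0]
col 2: [0, 0, 32, 0] -> [32, 0, 0, 0]
col 3: [0, 0, 8, 4] -> [8, 4, 0, 0]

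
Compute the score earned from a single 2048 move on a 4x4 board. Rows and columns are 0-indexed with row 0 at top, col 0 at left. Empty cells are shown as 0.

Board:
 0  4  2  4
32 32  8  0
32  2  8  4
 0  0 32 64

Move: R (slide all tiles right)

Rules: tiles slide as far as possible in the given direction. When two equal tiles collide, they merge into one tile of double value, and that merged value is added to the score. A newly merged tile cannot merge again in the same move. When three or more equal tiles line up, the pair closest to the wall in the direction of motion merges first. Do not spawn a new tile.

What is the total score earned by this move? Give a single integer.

Answer: 64

Derivation:
Slide right:
row 0: [0, 4, 2, 4] -> [0, 4, 2, 4]  score +0 (running 0)
row 1: [32, 32, 8, 0] -> [0, 0, 64, 8]  score +64 (running 64)
row 2: [32, 2, 8, 4] -> [32, 2, 8, 4]  score +0 (running 64)
row 3: [0, 0, 32, 64] -> [0, 0, 32, 64]  score +0 (running 64)
Board after move:
 0  4  2  4
 0  0 64  8
32  2  8  4
 0  0 32 64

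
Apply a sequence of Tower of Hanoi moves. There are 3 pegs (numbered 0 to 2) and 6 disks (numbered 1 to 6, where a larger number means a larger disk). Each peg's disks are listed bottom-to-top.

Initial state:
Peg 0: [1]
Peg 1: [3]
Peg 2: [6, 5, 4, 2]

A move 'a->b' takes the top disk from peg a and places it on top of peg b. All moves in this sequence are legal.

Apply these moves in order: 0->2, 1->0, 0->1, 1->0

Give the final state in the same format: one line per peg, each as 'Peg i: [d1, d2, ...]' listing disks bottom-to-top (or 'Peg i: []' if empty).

After move 1 (0->2):
Peg 0: []
Peg 1: [3]
Peg 2: [6, 5, 4, 2, 1]

After move 2 (1->0):
Peg 0: [3]
Peg 1: []
Peg 2: [6, 5, 4, 2, 1]

After move 3 (0->1):
Peg 0: []
Peg 1: [3]
Peg 2: [6, 5, 4, 2, 1]

After move 4 (1->0):
Peg 0: [3]
Peg 1: []
Peg 2: [6, 5, 4, 2, 1]

Answer: Peg 0: [3]
Peg 1: []
Peg 2: [6, 5, 4, 2, 1]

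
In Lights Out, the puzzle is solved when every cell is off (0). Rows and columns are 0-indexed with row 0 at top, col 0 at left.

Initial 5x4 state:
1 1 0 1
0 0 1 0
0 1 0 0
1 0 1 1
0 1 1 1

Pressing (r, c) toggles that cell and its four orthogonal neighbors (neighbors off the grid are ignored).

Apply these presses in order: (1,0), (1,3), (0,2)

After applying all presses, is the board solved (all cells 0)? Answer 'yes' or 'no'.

Answer: no

Derivation:
After press 1 at (1,0):
0 1 0 1
1 1 1 0
1 1 0 0
1 0 1 1
0 1 1 1

After press 2 at (1,3):
0 1 0 0
1 1 0 1
1 1 0 1
1 0 1 1
0 1 1 1

After press 3 at (0,2):
0 0 1 1
1 1 1 1
1 1 0 1
1 0 1 1
0 1 1 1

Lights still on: 15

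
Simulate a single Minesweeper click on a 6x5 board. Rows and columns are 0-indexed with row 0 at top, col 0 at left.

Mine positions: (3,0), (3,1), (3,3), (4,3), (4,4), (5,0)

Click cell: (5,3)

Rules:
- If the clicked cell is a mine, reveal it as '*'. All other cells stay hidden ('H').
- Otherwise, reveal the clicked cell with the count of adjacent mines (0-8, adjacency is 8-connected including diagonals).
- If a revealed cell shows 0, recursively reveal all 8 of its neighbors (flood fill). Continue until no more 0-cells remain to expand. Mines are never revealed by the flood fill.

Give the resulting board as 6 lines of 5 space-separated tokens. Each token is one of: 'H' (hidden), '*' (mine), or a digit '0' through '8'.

H H H H H
H H H H H
H H H H H
H H H H H
H H H H H
H H H 2 H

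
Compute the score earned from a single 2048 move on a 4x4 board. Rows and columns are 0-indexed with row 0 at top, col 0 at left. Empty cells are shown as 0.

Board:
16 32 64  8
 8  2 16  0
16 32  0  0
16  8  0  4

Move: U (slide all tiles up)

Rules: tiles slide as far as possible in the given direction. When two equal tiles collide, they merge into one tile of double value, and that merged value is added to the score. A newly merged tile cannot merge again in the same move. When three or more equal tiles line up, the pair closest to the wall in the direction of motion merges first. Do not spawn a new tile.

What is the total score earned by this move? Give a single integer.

Slide up:
col 0: [16, 8, 16, 16] -> [16, 8, 32, 0]  score +32 (running 32)
col 1: [32, 2, 32, 8] -> [32, 2, 32, 8]  score +0 (running 32)
col 2: [64, 16, 0, 0] -> [64, 16, 0, 0]  score +0 (running 32)
col 3: [8, 0, 0, 4] -> [8, 4, 0, 0]  score +0 (running 32)
Board after move:
16 32 64  8
 8  2 16  4
32 32  0  0
 0  8  0  0

Answer: 32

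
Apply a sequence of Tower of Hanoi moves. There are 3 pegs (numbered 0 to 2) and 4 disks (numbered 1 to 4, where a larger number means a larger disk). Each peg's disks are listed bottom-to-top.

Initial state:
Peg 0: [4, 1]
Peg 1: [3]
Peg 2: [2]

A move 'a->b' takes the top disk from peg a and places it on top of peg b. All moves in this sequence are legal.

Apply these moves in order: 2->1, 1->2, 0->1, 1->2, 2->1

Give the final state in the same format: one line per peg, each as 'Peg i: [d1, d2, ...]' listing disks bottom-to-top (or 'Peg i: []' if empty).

After move 1 (2->1):
Peg 0: [4, 1]
Peg 1: [3, 2]
Peg 2: []

After move 2 (1->2):
Peg 0: [4, 1]
Peg 1: [3]
Peg 2: [2]

After move 3 (0->1):
Peg 0: [4]
Peg 1: [3, 1]
Peg 2: [2]

After move 4 (1->2):
Peg 0: [4]
Peg 1: [3]
Peg 2: [2, 1]

After move 5 (2->1):
Peg 0: [4]
Peg 1: [3, 1]
Peg 2: [2]

Answer: Peg 0: [4]
Peg 1: [3, 1]
Peg 2: [2]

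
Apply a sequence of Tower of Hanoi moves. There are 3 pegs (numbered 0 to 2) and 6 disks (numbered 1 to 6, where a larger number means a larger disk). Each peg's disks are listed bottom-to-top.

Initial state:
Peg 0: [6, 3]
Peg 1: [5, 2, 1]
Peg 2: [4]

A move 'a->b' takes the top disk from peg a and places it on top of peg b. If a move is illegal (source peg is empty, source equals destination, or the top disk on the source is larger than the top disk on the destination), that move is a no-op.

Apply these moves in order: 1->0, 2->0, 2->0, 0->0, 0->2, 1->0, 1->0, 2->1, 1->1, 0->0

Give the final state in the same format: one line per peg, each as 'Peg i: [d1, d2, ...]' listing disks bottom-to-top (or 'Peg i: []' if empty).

After move 1 (1->0):
Peg 0: [6, 3, 1]
Peg 1: [5, 2]
Peg 2: [4]

After move 2 (2->0):
Peg 0: [6, 3, 1]
Peg 1: [5, 2]
Peg 2: [4]

After move 3 (2->0):
Peg 0: [6, 3, 1]
Peg 1: [5, 2]
Peg 2: [4]

After move 4 (0->0):
Peg 0: [6, 3, 1]
Peg 1: [5, 2]
Peg 2: [4]

After move 5 (0->2):
Peg 0: [6, 3]
Peg 1: [5, 2]
Peg 2: [4, 1]

After move 6 (1->0):
Peg 0: [6, 3, 2]
Peg 1: [5]
Peg 2: [4, 1]

After move 7 (1->0):
Peg 0: [6, 3, 2]
Peg 1: [5]
Peg 2: [4, 1]

After move 8 (2->1):
Peg 0: [6, 3, 2]
Peg 1: [5, 1]
Peg 2: [4]

After move 9 (1->1):
Peg 0: [6, 3, 2]
Peg 1: [5, 1]
Peg 2: [4]

After move 10 (0->0):
Peg 0: [6, 3, 2]
Peg 1: [5, 1]
Peg 2: [4]

Answer: Peg 0: [6, 3, 2]
Peg 1: [5, 1]
Peg 2: [4]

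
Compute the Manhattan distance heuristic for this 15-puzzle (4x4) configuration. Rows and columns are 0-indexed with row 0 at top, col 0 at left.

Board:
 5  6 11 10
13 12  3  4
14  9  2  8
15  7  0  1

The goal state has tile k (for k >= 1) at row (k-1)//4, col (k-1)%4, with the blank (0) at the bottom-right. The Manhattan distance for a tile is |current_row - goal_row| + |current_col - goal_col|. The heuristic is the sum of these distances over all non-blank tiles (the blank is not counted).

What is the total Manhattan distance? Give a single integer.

Answer: 33

Derivation:
Tile 5: (0,0)->(1,0) = 1
Tile 6: (0,1)->(1,1) = 1
Tile 11: (0,2)->(2,2) = 2
Tile 10: (0,3)->(2,1) = 4
Tile 13: (1,0)->(3,0) = 2
Tile 12: (1,1)->(2,3) = 3
Tile 3: (1,2)->(0,2) = 1
Tile 4: (1,3)->(0,3) = 1
Tile 14: (2,0)->(3,1) = 2
Tile 9: (2,1)->(2,0) = 1
Tile 2: (2,2)->(0,1) = 3
Tile 8: (2,3)->(1,3) = 1
Tile 15: (3,0)->(3,2) = 2
Tile 7: (3,1)->(1,2) = 3
Tile 1: (3,3)->(0,0) = 6
Sum: 1 + 1 + 2 + 4 + 2 + 3 + 1 + 1 + 2 + 1 + 3 + 1 + 2 + 3 + 6 = 33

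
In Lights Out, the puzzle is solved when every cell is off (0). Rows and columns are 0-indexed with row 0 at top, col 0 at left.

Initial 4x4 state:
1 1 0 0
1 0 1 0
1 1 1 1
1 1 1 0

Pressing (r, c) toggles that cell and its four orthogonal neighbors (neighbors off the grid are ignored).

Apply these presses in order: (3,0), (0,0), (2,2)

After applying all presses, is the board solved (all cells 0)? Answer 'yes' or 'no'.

After press 1 at (3,0):
1 1 0 0
1 0 1 0
0 1 1 1
0 0 1 0

After press 2 at (0,0):
0 0 0 0
0 0 1 0
0 1 1 1
0 0 1 0

After press 3 at (2,2):
0 0 0 0
0 0 0 0
0 0 0 0
0 0 0 0

Lights still on: 0

Answer: yes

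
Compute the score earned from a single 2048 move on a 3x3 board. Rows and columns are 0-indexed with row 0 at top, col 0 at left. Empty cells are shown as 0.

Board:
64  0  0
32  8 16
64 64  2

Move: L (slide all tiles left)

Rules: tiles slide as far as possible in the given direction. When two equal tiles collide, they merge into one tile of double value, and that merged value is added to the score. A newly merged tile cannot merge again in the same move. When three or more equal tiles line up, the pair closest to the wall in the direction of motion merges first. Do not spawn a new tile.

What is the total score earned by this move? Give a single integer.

Slide left:
row 0: [64, 0, 0] -> [64, 0, 0]  score +0 (running 0)
row 1: [32, 8, 16] -> [32, 8, 16]  score +0 (running 0)
row 2: [64, 64, 2] -> [128, 2, 0]  score +128 (running 128)
Board after move:
 64   0   0
 32   8  16
128   2   0

Answer: 128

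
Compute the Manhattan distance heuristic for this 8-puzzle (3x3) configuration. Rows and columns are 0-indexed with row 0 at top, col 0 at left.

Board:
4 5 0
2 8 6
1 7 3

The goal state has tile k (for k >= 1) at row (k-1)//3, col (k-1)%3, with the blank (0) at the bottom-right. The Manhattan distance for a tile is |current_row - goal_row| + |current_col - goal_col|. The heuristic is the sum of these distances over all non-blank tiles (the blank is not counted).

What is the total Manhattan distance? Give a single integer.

Tile 4: (0,0)->(1,0) = 1
Tile 5: (0,1)->(1,1) = 1
Tile 2: (1,0)->(0,1) = 2
Tile 8: (1,1)->(2,1) = 1
Tile 6: (1,2)->(1,2) = 0
Tile 1: (2,0)->(0,0) = 2
Tile 7: (2,1)->(2,0) = 1
Tile 3: (2,2)->(0,2) = 2
Sum: 1 + 1 + 2 + 1 + 0 + 2 + 1 + 2 = 10

Answer: 10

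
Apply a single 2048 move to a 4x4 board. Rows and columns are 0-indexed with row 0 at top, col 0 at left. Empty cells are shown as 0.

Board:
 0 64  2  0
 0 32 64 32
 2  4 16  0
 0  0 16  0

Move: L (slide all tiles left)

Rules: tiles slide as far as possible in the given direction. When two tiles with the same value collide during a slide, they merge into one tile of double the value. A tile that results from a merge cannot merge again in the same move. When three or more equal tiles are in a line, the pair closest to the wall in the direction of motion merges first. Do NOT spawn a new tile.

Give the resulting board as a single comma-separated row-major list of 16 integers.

Slide left:
row 0: [0, 64, 2, 0] -> [64, 2, 0, 0]
row 1: [0, 32, 64, 32] -> [32, 64, 32, 0]
row 2: [2, 4, 16, 0] -> [2, 4, 16, 0]
row 3: [0, 0, 16, 0] -> [16, 0, 0, 0]

Answer: 64, 2, 0, 0, 32, 64, 32, 0, 2, 4, 16, 0, 16, 0, 0, 0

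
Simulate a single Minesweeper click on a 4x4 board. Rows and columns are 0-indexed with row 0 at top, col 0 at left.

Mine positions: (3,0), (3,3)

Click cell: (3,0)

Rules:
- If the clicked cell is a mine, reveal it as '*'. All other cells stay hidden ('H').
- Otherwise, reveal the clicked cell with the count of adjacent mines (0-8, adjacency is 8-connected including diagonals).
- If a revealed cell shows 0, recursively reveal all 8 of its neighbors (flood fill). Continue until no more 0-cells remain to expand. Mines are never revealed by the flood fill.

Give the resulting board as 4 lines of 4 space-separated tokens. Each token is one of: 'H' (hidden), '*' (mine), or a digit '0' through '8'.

H H H H
H H H H
H H H H
* H H H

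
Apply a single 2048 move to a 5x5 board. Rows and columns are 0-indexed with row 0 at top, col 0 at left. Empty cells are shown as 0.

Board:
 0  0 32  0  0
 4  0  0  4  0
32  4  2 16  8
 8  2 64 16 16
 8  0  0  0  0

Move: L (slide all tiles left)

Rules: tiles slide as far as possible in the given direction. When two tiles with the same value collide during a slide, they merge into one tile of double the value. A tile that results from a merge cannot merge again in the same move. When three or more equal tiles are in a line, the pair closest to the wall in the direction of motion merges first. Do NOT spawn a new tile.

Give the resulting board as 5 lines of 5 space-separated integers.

Answer: 32  0  0  0  0
 8  0  0  0  0
32  4  2 16  8
 8  2 64 32  0
 8  0  0  0  0

Derivation:
Slide left:
row 0: [0, 0, 32, 0, 0] -> [32, 0, 0, 0, 0]
row 1: [4, 0, 0, 4, 0] -> [8, 0, 0, 0, 0]
row 2: [32, 4, 2, 16, 8] -> [32, 4, 2, 16, 8]
row 3: [8, 2, 64, 16, 16] -> [8, 2, 64, 32, 0]
row 4: [8, 0, 0, 0, 0] -> [8, 0, 0, 0, 0]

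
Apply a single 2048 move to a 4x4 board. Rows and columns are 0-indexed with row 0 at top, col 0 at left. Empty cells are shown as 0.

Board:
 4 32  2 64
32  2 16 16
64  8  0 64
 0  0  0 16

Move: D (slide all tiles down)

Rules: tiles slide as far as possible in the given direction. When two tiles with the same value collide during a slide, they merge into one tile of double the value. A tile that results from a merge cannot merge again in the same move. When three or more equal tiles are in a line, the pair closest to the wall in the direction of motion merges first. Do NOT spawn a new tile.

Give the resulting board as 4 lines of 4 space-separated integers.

Slide down:
col 0: [4, 32, 64, 0] -> [0, 4, 32, 64]
col 1: [32, 2, 8, 0] -> [0, 32, 2, 8]
col 2: [2, 16, 0, 0] -> [0, 0, 2, 16]
col 3: [64, 16, 64, 16] -> [64, 16, 64, 16]

Answer:  0  0  0 64
 4 32  0 16
32  2  2 64
64  8 16 16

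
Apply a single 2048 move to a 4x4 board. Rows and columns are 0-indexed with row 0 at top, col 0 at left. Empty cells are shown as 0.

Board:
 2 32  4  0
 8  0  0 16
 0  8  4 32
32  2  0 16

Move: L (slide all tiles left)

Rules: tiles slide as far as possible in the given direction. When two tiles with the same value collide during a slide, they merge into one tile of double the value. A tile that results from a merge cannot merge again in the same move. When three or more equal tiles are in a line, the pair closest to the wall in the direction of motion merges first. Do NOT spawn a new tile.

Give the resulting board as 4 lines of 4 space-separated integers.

Answer:  2 32  4  0
 8 16  0  0
 8  4 32  0
32  2 16  0

Derivation:
Slide left:
row 0: [2, 32, 4, 0] -> [2, 32, 4, 0]
row 1: [8, 0, 0, 16] -> [8, 16, 0, 0]
row 2: [0, 8, 4, 32] -> [8, 4, 32, 0]
row 3: [32, 2, 0, 16] -> [32, 2, 16, 0]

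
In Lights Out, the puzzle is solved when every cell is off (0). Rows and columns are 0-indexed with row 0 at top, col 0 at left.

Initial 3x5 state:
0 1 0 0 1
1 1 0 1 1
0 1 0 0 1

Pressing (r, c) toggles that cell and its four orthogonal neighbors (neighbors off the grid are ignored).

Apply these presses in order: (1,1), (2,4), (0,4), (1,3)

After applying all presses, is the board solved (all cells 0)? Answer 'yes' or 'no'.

After press 1 at (1,1):
0 0 0 0 1
0 0 1 1 1
0 0 0 0 1

After press 2 at (2,4):
0 0 0 0 1
0 0 1 1 0
0 0 0 1 0

After press 3 at (0,4):
0 0 0 1 0
0 0 1 1 1
0 0 0 1 0

After press 4 at (1,3):
0 0 0 0 0
0 0 0 0 0
0 0 0 0 0

Lights still on: 0

Answer: yes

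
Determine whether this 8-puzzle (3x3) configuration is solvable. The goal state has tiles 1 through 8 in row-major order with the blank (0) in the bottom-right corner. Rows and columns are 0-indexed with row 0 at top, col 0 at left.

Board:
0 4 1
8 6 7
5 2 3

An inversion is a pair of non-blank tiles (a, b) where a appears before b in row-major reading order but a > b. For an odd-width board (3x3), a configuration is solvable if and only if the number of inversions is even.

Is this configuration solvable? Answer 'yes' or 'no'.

Answer: yes

Derivation:
Inversions (pairs i<j in row-major order where tile[i] > tile[j] > 0): 16
16 is even, so the puzzle is solvable.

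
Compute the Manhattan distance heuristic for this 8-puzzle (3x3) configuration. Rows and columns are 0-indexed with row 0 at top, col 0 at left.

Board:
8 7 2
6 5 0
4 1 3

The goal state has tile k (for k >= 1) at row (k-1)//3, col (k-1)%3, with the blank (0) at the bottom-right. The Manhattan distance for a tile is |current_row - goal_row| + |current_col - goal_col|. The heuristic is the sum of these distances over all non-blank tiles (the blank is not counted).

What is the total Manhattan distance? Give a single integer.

Answer: 15

Derivation:
Tile 8: at (0,0), goal (2,1), distance |0-2|+|0-1| = 3
Tile 7: at (0,1), goal (2,0), distance |0-2|+|1-0| = 3
Tile 2: at (0,2), goal (0,1), distance |0-0|+|2-1| = 1
Tile 6: at (1,0), goal (1,2), distance |1-1|+|0-2| = 2
Tile 5: at (1,1), goal (1,1), distance |1-1|+|1-1| = 0
Tile 4: at (2,0), goal (1,0), distance |2-1|+|0-0| = 1
Tile 1: at (2,1), goal (0,0), distance |2-0|+|1-0| = 3
Tile 3: at (2,2), goal (0,2), distance |2-0|+|2-2| = 2
Sum: 3 + 3 + 1 + 2 + 0 + 1 + 3 + 2 = 15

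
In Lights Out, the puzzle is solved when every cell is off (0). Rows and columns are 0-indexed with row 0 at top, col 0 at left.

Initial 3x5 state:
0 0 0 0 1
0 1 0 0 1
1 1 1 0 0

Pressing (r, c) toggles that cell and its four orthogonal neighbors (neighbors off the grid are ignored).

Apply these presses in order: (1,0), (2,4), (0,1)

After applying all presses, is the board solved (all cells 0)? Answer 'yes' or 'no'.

Answer: no

Derivation:
After press 1 at (1,0):
1 0 0 0 1
1 0 0 0 1
0 1 1 0 0

After press 2 at (2,4):
1 0 0 0 1
1 0 0 0 0
0 1 1 1 1

After press 3 at (0,1):
0 1 1 0 1
1 1 0 0 0
0 1 1 1 1

Lights still on: 9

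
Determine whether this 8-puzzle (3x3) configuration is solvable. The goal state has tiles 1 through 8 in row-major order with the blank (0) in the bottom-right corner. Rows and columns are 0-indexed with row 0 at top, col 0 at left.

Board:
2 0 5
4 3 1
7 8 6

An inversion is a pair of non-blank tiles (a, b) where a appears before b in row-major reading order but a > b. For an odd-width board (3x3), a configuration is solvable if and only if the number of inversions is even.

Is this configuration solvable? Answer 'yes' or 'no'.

Answer: no

Derivation:
Inversions (pairs i<j in row-major order where tile[i] > tile[j] > 0): 9
9 is odd, so the puzzle is not solvable.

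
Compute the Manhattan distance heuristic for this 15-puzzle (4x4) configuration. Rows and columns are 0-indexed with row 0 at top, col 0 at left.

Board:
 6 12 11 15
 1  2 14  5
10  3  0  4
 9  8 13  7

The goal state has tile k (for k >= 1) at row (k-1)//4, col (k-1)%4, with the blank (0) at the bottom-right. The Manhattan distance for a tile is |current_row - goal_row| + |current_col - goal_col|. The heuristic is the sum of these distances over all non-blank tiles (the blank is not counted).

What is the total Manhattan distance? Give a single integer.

Tile 6: at (0,0), goal (1,1), distance |0-1|+|0-1| = 2
Tile 12: at (0,1), goal (2,3), distance |0-2|+|1-3| = 4
Tile 11: at (0,2), goal (2,2), distance |0-2|+|2-2| = 2
Tile 15: at (0,3), goal (3,2), distance |0-3|+|3-2| = 4
Tile 1: at (1,0), goal (0,0), distance |1-0|+|0-0| = 1
Tile 2: at (1,1), goal (0,1), distance |1-0|+|1-1| = 1
Tile 14: at (1,2), goal (3,1), distance |1-3|+|2-1| = 3
Tile 5: at (1,3), goal (1,0), distance |1-1|+|3-0| = 3
Tile 10: at (2,0), goal (2,1), distance |2-2|+|0-1| = 1
Tile 3: at (2,1), goal (0,2), distance |2-0|+|1-2| = 3
Tile 4: at (2,3), goal (0,3), distance |2-0|+|3-3| = 2
Tile 9: at (3,0), goal (2,0), distance |3-2|+|0-0| = 1
Tile 8: at (3,1), goal (1,3), distance |3-1|+|1-3| = 4
Tile 13: at (3,2), goal (3,0), distance |3-3|+|2-0| = 2
Tile 7: at (3,3), goal (1,2), distance |3-1|+|3-2| = 3
Sum: 2 + 4 + 2 + 4 + 1 + 1 + 3 + 3 + 1 + 3 + 2 + 1 + 4 + 2 + 3 = 36

Answer: 36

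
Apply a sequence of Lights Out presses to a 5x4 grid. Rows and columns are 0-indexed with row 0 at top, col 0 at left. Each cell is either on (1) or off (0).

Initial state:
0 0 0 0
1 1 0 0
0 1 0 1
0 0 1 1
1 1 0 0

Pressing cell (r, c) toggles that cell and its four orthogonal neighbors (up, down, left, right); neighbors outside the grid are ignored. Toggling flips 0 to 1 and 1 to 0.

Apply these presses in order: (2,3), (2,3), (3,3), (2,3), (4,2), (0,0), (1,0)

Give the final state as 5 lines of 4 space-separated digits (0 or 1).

Answer: 0 1 0 0
1 0 0 1
1 1 1 1
0 0 1 1
1 0 1 0

Derivation:
After press 1 at (2,3):
0 0 0 0
1 1 0 1
0 1 1 0
0 0 1 0
1 1 0 0

After press 2 at (2,3):
0 0 0 0
1 1 0 0
0 1 0 1
0 0 1 1
1 1 0 0

After press 3 at (3,3):
0 0 0 0
1 1 0 0
0 1 0 0
0 0 0 0
1 1 0 1

After press 4 at (2,3):
0 0 0 0
1 1 0 1
0 1 1 1
0 0 0 1
1 1 0 1

After press 5 at (4,2):
0 0 0 0
1 1 0 1
0 1 1 1
0 0 1 1
1 0 1 0

After press 6 at (0,0):
1 1 0 0
0 1 0 1
0 1 1 1
0 0 1 1
1 0 1 0

After press 7 at (1,0):
0 1 0 0
1 0 0 1
1 1 1 1
0 0 1 1
1 0 1 0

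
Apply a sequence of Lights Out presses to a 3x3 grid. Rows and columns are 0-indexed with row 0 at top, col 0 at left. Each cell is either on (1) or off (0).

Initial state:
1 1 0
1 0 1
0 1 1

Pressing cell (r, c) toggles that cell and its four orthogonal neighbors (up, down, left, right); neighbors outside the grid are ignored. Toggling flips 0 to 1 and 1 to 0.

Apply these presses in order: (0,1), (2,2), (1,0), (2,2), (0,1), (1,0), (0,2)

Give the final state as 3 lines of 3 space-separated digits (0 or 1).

Answer: 1 0 1
1 0 0
0 1 1

Derivation:
After press 1 at (0,1):
0 0 1
1 1 1
0 1 1

After press 2 at (2,2):
0 0 1
1 1 0
0 0 0

After press 3 at (1,0):
1 0 1
0 0 0
1 0 0

After press 4 at (2,2):
1 0 1
0 0 1
1 1 1

After press 5 at (0,1):
0 1 0
0 1 1
1 1 1

After press 6 at (1,0):
1 1 0
1 0 1
0 1 1

After press 7 at (0,2):
1 0 1
1 0 0
0 1 1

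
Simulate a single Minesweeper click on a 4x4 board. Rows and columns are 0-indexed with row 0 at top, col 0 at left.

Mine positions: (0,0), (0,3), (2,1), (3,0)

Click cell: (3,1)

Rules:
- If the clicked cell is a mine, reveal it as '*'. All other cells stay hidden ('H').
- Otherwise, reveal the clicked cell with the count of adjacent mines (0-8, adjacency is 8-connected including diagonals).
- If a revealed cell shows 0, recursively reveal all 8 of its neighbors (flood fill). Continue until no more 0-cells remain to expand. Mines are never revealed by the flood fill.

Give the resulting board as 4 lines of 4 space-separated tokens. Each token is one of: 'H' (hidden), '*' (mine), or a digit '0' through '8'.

H H H H
H H H H
H H H H
H 2 H H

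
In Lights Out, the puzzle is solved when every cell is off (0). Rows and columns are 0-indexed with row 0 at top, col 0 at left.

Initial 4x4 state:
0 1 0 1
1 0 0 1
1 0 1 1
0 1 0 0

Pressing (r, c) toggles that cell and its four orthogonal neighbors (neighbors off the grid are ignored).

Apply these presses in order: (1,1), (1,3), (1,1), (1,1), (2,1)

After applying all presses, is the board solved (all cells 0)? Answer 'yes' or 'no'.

After press 1 at (1,1):
0 0 0 1
0 1 1 1
1 1 1 1
0 1 0 0

After press 2 at (1,3):
0 0 0 0
0 1 0 0
1 1 1 0
0 1 0 0

After press 3 at (1,1):
0 1 0 0
1 0 1 0
1 0 1 0
0 1 0 0

After press 4 at (1,1):
0 0 0 0
0 1 0 0
1 1 1 0
0 1 0 0

After press 5 at (2,1):
0 0 0 0
0 0 0 0
0 0 0 0
0 0 0 0

Lights still on: 0

Answer: yes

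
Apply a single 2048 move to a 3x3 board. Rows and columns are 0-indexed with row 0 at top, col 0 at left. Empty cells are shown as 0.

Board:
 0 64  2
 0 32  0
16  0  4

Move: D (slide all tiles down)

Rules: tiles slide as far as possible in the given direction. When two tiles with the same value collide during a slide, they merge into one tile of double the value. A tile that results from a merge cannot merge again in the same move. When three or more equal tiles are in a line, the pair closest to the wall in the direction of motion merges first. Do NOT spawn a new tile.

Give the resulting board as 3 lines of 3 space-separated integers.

Answer:  0  0  0
 0 64  2
16 32  4

Derivation:
Slide down:
col 0: [0, 0, 16] -> [0, 0, 16]
col 1: [64, 32, 0] -> [0, 64, 32]
col 2: [2, 0, 4] -> [0, 2, 4]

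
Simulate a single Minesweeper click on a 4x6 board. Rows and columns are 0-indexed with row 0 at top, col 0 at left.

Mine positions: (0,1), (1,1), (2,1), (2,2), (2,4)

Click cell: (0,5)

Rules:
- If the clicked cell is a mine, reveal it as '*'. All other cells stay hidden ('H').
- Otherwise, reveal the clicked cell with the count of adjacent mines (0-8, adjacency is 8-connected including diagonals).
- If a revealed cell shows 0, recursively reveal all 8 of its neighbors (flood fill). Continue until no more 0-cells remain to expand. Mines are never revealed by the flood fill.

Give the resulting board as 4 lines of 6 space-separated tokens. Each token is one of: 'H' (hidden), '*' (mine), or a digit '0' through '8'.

H H 2 0 0 0
H H 4 2 1 1
H H H H H H
H H H H H H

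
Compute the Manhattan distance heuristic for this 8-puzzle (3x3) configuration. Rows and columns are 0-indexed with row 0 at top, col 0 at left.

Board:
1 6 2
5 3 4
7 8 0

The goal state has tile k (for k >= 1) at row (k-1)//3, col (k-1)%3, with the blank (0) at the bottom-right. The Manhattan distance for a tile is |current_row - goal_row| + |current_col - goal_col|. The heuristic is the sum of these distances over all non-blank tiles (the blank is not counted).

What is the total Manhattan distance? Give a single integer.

Answer: 8

Derivation:
Tile 1: (0,0)->(0,0) = 0
Tile 6: (0,1)->(1,2) = 2
Tile 2: (0,2)->(0,1) = 1
Tile 5: (1,0)->(1,1) = 1
Tile 3: (1,1)->(0,2) = 2
Tile 4: (1,2)->(1,0) = 2
Tile 7: (2,0)->(2,0) = 0
Tile 8: (2,1)->(2,1) = 0
Sum: 0 + 2 + 1 + 1 + 2 + 2 + 0 + 0 = 8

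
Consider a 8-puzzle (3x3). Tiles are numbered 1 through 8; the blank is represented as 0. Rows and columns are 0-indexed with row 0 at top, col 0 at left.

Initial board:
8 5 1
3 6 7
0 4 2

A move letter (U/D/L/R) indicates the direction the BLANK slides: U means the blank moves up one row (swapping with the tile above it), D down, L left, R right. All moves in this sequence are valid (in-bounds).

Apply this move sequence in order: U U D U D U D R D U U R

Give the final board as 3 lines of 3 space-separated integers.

Answer: 8 1 0
6 5 7
3 4 2

Derivation:
After move 1 (U):
8 5 1
0 6 7
3 4 2

After move 2 (U):
0 5 1
8 6 7
3 4 2

After move 3 (D):
8 5 1
0 6 7
3 4 2

After move 4 (U):
0 5 1
8 6 7
3 4 2

After move 5 (D):
8 5 1
0 6 7
3 4 2

After move 6 (U):
0 5 1
8 6 7
3 4 2

After move 7 (D):
8 5 1
0 6 7
3 4 2

After move 8 (R):
8 5 1
6 0 7
3 4 2

After move 9 (D):
8 5 1
6 4 7
3 0 2

After move 10 (U):
8 5 1
6 0 7
3 4 2

After move 11 (U):
8 0 1
6 5 7
3 4 2

After move 12 (R):
8 1 0
6 5 7
3 4 2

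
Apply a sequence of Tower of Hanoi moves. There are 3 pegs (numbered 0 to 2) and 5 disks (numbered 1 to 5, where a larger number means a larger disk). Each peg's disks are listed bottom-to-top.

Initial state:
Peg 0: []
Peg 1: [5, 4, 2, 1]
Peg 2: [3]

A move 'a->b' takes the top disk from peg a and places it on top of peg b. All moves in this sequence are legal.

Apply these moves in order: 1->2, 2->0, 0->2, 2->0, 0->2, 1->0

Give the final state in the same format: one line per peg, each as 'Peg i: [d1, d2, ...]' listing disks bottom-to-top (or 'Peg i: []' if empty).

Answer: Peg 0: [2]
Peg 1: [5, 4]
Peg 2: [3, 1]

Derivation:
After move 1 (1->2):
Peg 0: []
Peg 1: [5, 4, 2]
Peg 2: [3, 1]

After move 2 (2->0):
Peg 0: [1]
Peg 1: [5, 4, 2]
Peg 2: [3]

After move 3 (0->2):
Peg 0: []
Peg 1: [5, 4, 2]
Peg 2: [3, 1]

After move 4 (2->0):
Peg 0: [1]
Peg 1: [5, 4, 2]
Peg 2: [3]

After move 5 (0->2):
Peg 0: []
Peg 1: [5, 4, 2]
Peg 2: [3, 1]

After move 6 (1->0):
Peg 0: [2]
Peg 1: [5, 4]
Peg 2: [3, 1]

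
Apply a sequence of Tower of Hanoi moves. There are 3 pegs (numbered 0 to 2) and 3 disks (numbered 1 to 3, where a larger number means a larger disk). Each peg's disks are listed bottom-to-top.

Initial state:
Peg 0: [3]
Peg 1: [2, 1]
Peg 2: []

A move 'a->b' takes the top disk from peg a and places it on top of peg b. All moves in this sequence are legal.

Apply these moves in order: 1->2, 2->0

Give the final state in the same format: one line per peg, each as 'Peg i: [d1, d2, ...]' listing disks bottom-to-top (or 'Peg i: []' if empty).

After move 1 (1->2):
Peg 0: [3]
Peg 1: [2]
Peg 2: [1]

After move 2 (2->0):
Peg 0: [3, 1]
Peg 1: [2]
Peg 2: []

Answer: Peg 0: [3, 1]
Peg 1: [2]
Peg 2: []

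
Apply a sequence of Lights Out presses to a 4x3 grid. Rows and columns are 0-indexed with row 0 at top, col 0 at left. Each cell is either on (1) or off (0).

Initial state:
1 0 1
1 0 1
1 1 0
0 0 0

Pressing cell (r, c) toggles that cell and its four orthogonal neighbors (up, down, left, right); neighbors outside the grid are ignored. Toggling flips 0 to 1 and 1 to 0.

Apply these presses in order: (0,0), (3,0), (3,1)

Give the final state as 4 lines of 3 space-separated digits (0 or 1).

After press 1 at (0,0):
0 1 1
0 0 1
1 1 0
0 0 0

After press 2 at (3,0):
0 1 1
0 0 1
0 1 0
1 1 0

After press 3 at (3,1):
0 1 1
0 0 1
0 0 0
0 0 1

Answer: 0 1 1
0 0 1
0 0 0
0 0 1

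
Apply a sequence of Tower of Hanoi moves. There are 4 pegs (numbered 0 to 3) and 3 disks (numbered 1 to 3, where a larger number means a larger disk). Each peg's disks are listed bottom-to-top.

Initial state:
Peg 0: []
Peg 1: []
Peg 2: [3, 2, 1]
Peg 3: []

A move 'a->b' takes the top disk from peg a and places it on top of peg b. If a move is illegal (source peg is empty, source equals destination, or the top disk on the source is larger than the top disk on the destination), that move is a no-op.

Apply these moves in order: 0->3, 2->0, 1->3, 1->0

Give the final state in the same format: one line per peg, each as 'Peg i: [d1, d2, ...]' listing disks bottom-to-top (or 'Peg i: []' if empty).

Answer: Peg 0: [1]
Peg 1: []
Peg 2: [3, 2]
Peg 3: []

Derivation:
After move 1 (0->3):
Peg 0: []
Peg 1: []
Peg 2: [3, 2, 1]
Peg 3: []

After move 2 (2->0):
Peg 0: [1]
Peg 1: []
Peg 2: [3, 2]
Peg 3: []

After move 3 (1->3):
Peg 0: [1]
Peg 1: []
Peg 2: [3, 2]
Peg 3: []

After move 4 (1->0):
Peg 0: [1]
Peg 1: []
Peg 2: [3, 2]
Peg 3: []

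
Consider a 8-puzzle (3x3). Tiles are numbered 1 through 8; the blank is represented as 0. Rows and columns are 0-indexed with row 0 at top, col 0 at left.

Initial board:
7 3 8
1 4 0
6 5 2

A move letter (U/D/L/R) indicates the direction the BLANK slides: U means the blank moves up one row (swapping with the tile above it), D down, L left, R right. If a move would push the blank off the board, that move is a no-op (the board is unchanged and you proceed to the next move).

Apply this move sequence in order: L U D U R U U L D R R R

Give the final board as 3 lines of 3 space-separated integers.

After move 1 (L):
7 3 8
1 0 4
6 5 2

After move 2 (U):
7 0 8
1 3 4
6 5 2

After move 3 (D):
7 3 8
1 0 4
6 5 2

After move 4 (U):
7 0 8
1 3 4
6 5 2

After move 5 (R):
7 8 0
1 3 4
6 5 2

After move 6 (U):
7 8 0
1 3 4
6 5 2

After move 7 (U):
7 8 0
1 3 4
6 5 2

After move 8 (L):
7 0 8
1 3 4
6 5 2

After move 9 (D):
7 3 8
1 0 4
6 5 2

After move 10 (R):
7 3 8
1 4 0
6 5 2

After move 11 (R):
7 3 8
1 4 0
6 5 2

After move 12 (R):
7 3 8
1 4 0
6 5 2

Answer: 7 3 8
1 4 0
6 5 2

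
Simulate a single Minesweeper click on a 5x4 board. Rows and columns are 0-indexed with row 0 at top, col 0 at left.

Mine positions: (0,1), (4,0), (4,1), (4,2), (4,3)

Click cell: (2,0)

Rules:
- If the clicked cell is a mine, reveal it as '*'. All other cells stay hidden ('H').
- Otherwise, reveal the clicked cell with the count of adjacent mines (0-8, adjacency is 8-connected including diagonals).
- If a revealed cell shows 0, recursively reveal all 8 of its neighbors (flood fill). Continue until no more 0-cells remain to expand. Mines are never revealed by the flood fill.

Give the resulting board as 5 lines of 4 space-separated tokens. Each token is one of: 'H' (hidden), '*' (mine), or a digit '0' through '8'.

H H 1 0
1 1 1 0
0 0 0 0
2 3 3 2
H H H H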